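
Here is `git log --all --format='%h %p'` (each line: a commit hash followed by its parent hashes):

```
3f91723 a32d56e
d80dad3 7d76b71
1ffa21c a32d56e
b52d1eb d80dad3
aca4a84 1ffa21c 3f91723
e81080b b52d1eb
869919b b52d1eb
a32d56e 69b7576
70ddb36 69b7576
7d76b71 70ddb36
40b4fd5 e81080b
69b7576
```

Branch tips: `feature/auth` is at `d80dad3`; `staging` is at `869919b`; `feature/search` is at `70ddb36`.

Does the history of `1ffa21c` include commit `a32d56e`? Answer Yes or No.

Ancestors of 1ffa21c (commits reachable by following parents): {1ffa21c, 69b7576, a32d56e}.
a32d56e is in that set, so it is an ancestor of 1ffa21c.

Yes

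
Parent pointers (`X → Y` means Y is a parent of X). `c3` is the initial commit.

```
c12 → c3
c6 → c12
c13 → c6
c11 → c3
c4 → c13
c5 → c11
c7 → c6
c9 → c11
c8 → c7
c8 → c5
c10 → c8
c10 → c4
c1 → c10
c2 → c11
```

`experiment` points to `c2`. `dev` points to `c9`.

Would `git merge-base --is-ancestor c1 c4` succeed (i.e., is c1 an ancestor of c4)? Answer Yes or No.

No

Ancestors of c4: {c12, c13, c3, c4, c6}.
c1 is not in that set, so it is not an ancestor of c4.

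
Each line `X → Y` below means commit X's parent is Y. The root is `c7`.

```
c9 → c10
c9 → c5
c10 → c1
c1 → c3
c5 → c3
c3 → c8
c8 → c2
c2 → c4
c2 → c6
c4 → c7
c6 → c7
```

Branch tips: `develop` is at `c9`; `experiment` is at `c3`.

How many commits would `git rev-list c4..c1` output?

5

Reachable from c1: {c1, c2, c3, c4, c6, c7, c8}.
Reachable from c4: {c4, c7}.
In c1's history but not c4's: {c1, c2, c3, c6, c8} — 5 commits.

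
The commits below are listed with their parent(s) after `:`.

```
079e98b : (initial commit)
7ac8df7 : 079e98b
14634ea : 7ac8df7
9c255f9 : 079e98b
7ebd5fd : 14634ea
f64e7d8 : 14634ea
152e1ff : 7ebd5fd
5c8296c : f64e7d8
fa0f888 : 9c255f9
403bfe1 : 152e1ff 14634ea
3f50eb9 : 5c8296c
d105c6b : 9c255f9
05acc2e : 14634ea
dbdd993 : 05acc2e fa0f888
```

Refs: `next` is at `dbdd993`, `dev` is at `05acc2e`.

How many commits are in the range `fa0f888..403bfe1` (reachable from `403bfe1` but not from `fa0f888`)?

5

Reachable from 403bfe1: {079e98b, 14634ea, 152e1ff, 403bfe1, 7ac8df7, 7ebd5fd}.
Reachable from fa0f888: {079e98b, 9c255f9, fa0f888}.
In 403bfe1's history but not fa0f888's: {14634ea, 152e1ff, 403bfe1, 7ac8df7, 7ebd5fd} — 5 commits.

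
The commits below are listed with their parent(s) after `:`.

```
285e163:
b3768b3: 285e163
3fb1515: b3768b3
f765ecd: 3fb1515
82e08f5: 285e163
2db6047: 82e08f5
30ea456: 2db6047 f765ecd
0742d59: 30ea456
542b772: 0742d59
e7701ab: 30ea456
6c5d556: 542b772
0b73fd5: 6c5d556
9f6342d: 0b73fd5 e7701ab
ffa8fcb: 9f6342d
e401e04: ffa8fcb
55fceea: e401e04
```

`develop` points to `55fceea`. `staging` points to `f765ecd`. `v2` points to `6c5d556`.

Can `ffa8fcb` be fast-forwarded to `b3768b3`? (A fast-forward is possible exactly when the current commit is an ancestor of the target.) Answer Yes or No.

A fast-forward from ffa8fcb to b3768b3 is possible iff ffa8fcb is an ancestor of b3768b3.
Ancestors of b3768b3: {285e163, b3768b3}.
ffa8fcb is not among them, so fast-forward is not possible.

No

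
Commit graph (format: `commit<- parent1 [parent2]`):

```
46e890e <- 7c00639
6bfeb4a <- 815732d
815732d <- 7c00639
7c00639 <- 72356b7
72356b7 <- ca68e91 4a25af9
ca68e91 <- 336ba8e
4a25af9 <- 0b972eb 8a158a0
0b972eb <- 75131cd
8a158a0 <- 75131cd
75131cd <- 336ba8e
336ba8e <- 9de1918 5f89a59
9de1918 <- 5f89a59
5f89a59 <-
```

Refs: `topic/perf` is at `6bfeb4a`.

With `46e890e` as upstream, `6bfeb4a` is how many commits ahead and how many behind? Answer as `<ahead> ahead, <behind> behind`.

2 ahead, 1 behind

Reachable from 6bfeb4a: {0b972eb, 336ba8e, 4a25af9, 5f89a59, 6bfeb4a, 72356b7, 75131cd, 7c00639, 815732d, 8a158a0, 9de1918, ca68e91}.
Reachable from 46e890e: {0b972eb, 336ba8e, 46e890e, 4a25af9, 5f89a59, 72356b7, 75131cd, 7c00639, 8a158a0, 9de1918, ca68e91}.
Only in 6bfeb4a's history (ahead): {6bfeb4a, 815732d} — 2.
Only in 46e890e's history (behind): {46e890e} — 1.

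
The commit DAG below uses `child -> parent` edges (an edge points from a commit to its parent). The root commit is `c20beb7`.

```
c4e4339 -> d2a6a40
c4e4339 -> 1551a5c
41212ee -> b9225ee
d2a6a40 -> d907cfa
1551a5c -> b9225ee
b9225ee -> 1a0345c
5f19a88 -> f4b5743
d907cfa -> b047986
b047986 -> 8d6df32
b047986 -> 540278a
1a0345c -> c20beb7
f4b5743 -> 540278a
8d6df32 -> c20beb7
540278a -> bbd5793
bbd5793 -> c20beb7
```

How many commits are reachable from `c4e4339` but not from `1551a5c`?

7

Reachable from c4e4339: {1551a5c, 1a0345c, 540278a, 8d6df32, b047986, b9225ee, bbd5793, c20beb7, c4e4339, d2a6a40, d907cfa}.
Reachable from 1551a5c: {1551a5c, 1a0345c, b9225ee, c20beb7}.
In c4e4339's history but not 1551a5c's: {540278a, 8d6df32, b047986, bbd5793, c4e4339, d2a6a40, d907cfa} — 7 commits.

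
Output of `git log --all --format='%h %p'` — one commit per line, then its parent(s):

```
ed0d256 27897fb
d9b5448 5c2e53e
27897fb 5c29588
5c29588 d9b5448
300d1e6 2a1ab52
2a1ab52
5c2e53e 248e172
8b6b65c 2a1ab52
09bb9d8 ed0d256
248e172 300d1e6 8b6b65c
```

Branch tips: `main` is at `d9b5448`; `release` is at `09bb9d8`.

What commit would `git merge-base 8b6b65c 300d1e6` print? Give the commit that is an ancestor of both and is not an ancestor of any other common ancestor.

2a1ab52

Ancestors of 8b6b65c: {2a1ab52, 8b6b65c}.
Ancestors of 300d1e6: {2a1ab52, 300d1e6}.
Common ancestors: {2a1ab52}.
The only common ancestor is 2a1ab52, so it is the merge base.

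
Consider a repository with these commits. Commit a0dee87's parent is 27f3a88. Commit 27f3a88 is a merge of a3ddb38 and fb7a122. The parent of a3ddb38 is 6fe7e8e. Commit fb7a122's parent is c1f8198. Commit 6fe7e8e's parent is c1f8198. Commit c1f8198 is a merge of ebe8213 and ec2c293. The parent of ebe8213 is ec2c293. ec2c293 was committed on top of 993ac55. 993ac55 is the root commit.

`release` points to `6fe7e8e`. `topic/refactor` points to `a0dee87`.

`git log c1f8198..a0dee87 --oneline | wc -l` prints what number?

5

Reachable from a0dee87: {27f3a88, 6fe7e8e, 993ac55, a0dee87, a3ddb38, c1f8198, ebe8213, ec2c293, fb7a122}.
Reachable from c1f8198: {993ac55, c1f8198, ebe8213, ec2c293}.
In a0dee87's history but not c1f8198's: {27f3a88, 6fe7e8e, a0dee87, a3ddb38, fb7a122} — 5 commits.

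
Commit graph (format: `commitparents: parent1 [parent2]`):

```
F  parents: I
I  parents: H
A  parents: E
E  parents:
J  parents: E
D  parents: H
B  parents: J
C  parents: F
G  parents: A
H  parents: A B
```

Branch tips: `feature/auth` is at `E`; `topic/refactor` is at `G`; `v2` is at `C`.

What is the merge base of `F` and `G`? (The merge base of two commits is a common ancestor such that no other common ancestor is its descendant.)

A

Ancestors of F: {A, B, E, F, H, I, J}.
Ancestors of G: {A, E, G}.
Common ancestors: {A, E}.
Among these, A is not an ancestor of any other common ancestor — it is the merge base.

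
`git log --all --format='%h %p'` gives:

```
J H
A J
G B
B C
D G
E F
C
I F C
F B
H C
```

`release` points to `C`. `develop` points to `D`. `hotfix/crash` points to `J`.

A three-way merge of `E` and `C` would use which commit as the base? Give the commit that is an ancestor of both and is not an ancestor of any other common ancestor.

C

Ancestors of E: {B, C, E, F}.
Ancestors of C: {C}.
Common ancestors: {C}.
The only common ancestor is C, so it is the merge base.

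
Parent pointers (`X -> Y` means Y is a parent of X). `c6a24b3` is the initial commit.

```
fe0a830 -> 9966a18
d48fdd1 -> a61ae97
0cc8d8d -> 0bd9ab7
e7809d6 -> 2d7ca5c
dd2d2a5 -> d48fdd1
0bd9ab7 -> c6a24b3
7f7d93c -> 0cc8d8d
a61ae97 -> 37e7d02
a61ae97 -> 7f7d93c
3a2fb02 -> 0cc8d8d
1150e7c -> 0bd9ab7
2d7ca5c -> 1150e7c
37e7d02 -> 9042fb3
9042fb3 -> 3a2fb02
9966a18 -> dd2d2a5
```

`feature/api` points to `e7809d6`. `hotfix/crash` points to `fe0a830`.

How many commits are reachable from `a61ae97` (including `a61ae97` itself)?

8

Walking parent pointers from a61ae97: reachable set = {0bd9ab7, 0cc8d8d, 37e7d02, 3a2fb02, 7f7d93c, 9042fb3, a61ae97, c6a24b3}.
That is 8 commits.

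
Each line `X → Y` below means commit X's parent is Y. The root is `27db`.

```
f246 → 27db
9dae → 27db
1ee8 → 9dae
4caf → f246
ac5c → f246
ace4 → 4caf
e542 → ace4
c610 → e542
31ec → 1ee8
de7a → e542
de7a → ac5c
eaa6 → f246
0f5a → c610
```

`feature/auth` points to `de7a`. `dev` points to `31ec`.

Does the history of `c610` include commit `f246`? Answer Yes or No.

Ancestors of c610 (commits reachable by following parents): {27db, 4caf, ace4, c610, e542, f246}.
f246 is in that set, so it is an ancestor of c610.

Yes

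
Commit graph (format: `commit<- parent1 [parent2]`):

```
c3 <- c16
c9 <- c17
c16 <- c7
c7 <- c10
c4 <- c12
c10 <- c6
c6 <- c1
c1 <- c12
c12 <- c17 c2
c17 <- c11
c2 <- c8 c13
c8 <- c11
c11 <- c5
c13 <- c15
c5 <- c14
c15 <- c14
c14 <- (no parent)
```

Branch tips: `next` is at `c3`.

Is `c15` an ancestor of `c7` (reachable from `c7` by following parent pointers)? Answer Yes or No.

Yes

Ancestors of c7 (commits reachable by following parents): {c1, c10, c11, c12, c13, c14, c15, c17, c2, c5, c6, c7, c8}.
c15 is in that set, so it is an ancestor of c7.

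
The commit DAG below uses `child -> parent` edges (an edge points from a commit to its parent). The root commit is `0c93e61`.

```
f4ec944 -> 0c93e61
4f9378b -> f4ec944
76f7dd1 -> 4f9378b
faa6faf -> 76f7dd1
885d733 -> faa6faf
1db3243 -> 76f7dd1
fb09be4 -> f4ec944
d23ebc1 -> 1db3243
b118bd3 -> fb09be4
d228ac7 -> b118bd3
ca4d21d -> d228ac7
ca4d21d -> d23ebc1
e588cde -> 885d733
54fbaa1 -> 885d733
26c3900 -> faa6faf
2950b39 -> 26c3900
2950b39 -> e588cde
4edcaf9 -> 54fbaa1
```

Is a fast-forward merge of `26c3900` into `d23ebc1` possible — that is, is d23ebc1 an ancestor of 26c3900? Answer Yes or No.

A fast-forward from d23ebc1 to 26c3900 is possible iff d23ebc1 is an ancestor of 26c3900.
Ancestors of 26c3900: {0c93e61, 26c3900, 4f9378b, 76f7dd1, f4ec944, faa6faf}.
d23ebc1 is not among them, so fast-forward is not possible.

No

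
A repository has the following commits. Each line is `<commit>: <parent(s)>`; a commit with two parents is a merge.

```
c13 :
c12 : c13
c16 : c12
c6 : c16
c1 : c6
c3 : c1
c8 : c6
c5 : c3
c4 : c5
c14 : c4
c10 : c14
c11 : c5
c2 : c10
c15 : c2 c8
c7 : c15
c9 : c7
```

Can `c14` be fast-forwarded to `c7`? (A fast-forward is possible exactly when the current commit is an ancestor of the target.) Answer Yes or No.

A fast-forward from c14 to c7 is possible iff c14 is an ancestor of c7.
Ancestors of c7: {c1, c10, c12, c13, c14, c15, c16, c2, c3, c4, c5, c6, c7, c8}.
c14 is among them, so fast-forward is possible.

Yes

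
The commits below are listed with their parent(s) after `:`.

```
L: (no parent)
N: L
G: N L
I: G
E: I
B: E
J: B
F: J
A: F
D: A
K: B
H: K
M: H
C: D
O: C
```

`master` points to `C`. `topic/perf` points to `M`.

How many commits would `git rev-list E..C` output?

Reachable from C: {A, B, C, D, E, F, G, I, J, L, N}.
Reachable from E: {E, G, I, L, N}.
In C's history but not E's: {A, B, C, D, F, J} — 6 commits.

6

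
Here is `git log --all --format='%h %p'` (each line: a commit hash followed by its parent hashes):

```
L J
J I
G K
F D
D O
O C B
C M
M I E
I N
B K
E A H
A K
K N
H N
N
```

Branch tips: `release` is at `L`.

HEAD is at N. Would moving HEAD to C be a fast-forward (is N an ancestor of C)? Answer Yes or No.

Yes

A fast-forward from N to C is possible iff N is an ancestor of C.
Ancestors of C: {A, C, E, H, I, K, M, N}.
N is among them, so fast-forward is possible.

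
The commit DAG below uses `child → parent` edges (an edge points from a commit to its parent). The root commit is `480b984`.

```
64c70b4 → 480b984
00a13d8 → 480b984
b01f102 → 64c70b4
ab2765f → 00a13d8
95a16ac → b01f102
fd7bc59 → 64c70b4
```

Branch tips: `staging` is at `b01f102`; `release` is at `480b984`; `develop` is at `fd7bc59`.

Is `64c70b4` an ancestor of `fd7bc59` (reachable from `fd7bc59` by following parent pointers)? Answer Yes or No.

Yes

Ancestors of fd7bc59 (commits reachable by following parents): {480b984, 64c70b4, fd7bc59}.
64c70b4 is in that set, so it is an ancestor of fd7bc59.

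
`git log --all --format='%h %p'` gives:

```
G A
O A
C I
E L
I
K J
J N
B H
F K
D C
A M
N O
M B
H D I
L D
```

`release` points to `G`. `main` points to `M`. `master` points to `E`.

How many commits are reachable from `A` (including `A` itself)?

Walking parent pointers from A: reachable set = {A, B, C, D, H, I, M}.
That is 7 commits.

7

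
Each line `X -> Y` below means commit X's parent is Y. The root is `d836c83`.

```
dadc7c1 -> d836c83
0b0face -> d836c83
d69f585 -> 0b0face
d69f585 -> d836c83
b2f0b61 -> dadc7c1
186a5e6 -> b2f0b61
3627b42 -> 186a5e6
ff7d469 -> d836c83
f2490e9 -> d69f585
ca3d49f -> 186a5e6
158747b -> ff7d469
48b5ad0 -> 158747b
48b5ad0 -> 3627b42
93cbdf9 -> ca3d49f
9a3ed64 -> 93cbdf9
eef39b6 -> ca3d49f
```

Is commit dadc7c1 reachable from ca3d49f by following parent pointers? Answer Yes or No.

Yes

Ancestors of ca3d49f (commits reachable by following parents): {186a5e6, b2f0b61, ca3d49f, d836c83, dadc7c1}.
dadc7c1 is in that set, so it is an ancestor of ca3d49f.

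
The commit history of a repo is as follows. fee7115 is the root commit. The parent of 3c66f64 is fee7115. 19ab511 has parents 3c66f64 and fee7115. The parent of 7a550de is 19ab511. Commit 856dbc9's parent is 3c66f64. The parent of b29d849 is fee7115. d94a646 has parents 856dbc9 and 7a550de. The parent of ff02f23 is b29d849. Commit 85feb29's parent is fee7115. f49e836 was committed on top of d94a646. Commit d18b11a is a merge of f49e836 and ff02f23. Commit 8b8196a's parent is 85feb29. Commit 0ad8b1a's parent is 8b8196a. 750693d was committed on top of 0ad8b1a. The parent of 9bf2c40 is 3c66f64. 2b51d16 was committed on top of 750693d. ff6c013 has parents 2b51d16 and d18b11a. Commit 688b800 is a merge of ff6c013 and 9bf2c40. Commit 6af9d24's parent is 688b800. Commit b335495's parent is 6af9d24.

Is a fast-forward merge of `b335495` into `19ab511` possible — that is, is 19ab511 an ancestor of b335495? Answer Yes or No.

A fast-forward from 19ab511 to b335495 is possible iff 19ab511 is an ancestor of b335495.
Ancestors of b335495: {0ad8b1a, 19ab511, 2b51d16, 3c66f64, 688b800, 6af9d24, 750693d, 7a550de, 856dbc9, 85feb29, 8b8196a, 9bf2c40, b29d849, b335495, d18b11a, d94a646, f49e836, fee7115, ff02f23, ff6c013}.
19ab511 is among them, so fast-forward is possible.

Yes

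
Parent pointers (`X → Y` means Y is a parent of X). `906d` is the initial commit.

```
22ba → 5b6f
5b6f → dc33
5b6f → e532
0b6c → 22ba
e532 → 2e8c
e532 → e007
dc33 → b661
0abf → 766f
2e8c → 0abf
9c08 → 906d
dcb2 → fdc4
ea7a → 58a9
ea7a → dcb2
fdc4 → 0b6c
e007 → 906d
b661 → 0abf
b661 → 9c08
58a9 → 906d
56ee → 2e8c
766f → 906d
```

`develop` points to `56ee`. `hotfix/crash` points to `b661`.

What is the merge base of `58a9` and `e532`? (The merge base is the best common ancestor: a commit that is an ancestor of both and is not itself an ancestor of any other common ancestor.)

Ancestors of 58a9: {58a9, 906d}.
Ancestors of e532: {0abf, 2e8c, 766f, 906d, e007, e532}.
Common ancestors: {906d}.
The only common ancestor is 906d, so it is the merge base.

906d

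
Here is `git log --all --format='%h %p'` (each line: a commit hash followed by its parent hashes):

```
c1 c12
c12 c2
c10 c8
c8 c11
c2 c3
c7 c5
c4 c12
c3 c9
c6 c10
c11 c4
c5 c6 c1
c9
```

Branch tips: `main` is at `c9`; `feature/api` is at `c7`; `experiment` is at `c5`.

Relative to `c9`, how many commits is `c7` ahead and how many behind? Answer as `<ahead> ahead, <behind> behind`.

11 ahead, 0 behind

Reachable from c7: {c1, c10, c11, c12, c2, c3, c4, c5, c6, c7, c8, c9}.
Reachable from c9: {c9}.
Only in c7's history (ahead): {c1, c10, c11, c12, c2, c3, c4, c5, c6, c7, c8} — 11.
Only in c9's history (behind): {} — 0.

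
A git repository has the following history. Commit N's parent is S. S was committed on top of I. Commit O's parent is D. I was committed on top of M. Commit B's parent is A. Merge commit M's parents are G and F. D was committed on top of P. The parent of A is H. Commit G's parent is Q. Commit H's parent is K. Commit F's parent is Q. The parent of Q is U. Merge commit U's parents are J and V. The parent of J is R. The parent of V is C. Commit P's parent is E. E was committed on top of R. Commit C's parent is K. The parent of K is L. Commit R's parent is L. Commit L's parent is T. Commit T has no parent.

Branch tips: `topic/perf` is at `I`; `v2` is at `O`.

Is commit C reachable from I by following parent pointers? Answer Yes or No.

Ancestors of I (commits reachable by following parents): {C, F, G, I, J, K, L, M, Q, R, T, U, V}.
C is in that set, so it is an ancestor of I.

Yes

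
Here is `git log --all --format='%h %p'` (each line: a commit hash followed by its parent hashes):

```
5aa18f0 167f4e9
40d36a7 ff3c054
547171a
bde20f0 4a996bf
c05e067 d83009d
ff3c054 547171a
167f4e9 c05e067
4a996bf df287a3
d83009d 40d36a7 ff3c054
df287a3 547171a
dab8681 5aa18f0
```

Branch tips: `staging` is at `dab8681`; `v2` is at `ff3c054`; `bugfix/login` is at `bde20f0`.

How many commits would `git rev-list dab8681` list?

8

Walking parent pointers from dab8681: reachable set = {167f4e9, 40d36a7, 547171a, 5aa18f0, c05e067, d83009d, dab8681, ff3c054}.
That is 8 commits.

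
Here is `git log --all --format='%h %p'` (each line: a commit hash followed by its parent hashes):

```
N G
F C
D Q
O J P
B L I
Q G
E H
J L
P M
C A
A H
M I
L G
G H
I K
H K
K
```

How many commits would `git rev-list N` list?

Walking parent pointers from N: reachable set = {G, H, K, N}.
That is 4 commits.

4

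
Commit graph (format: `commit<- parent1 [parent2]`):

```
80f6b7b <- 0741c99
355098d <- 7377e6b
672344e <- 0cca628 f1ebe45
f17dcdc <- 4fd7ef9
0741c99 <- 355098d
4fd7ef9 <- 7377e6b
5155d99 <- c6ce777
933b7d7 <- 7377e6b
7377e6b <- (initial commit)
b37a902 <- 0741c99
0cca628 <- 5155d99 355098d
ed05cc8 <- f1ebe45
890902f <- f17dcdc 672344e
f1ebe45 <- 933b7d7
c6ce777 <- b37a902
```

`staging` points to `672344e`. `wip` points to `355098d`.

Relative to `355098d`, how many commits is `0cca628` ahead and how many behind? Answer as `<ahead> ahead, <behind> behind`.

Reachable from 0cca628: {0741c99, 0cca628, 355098d, 5155d99, 7377e6b, b37a902, c6ce777}.
Reachable from 355098d: {355098d, 7377e6b}.
Only in 0cca628's history (ahead): {0741c99, 0cca628, 5155d99, b37a902, c6ce777} — 5.
Only in 355098d's history (behind): {} — 0.

5 ahead, 0 behind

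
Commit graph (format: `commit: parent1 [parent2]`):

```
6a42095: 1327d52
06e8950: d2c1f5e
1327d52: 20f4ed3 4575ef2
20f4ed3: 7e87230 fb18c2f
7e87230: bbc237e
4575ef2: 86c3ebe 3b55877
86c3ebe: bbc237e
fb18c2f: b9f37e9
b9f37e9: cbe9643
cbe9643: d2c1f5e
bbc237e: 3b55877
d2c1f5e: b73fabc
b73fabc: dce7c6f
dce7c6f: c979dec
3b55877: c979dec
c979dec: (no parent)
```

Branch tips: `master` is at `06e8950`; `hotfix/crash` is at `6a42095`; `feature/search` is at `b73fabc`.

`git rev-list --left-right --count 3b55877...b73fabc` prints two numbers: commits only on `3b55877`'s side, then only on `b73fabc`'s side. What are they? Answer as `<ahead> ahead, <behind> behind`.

Reachable from 3b55877: {3b55877, c979dec}.
Reachable from b73fabc: {b73fabc, c979dec, dce7c6f}.
Only in 3b55877's history (ahead): {3b55877} — 1.
Only in b73fabc's history (behind): {b73fabc, dce7c6f} — 2.

1 ahead, 2 behind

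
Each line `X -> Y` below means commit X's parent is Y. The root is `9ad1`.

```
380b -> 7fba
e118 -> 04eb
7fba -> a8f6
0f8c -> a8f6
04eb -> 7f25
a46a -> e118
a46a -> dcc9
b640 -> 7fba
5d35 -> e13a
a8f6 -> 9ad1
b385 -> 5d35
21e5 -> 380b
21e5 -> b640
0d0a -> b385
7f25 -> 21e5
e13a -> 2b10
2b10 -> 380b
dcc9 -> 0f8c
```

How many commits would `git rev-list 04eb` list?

Walking parent pointers from 04eb: reachable set = {04eb, 21e5, 380b, 7f25, 7fba, 9ad1, a8f6, b640}.
That is 8 commits.

8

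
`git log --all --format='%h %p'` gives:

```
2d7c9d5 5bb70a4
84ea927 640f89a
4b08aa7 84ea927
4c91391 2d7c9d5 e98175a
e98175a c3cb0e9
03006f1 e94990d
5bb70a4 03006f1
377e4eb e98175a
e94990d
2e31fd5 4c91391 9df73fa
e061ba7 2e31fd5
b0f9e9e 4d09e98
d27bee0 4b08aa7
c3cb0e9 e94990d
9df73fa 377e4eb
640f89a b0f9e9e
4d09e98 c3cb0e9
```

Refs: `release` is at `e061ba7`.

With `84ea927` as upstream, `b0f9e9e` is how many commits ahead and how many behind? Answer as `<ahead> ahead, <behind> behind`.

0 ahead, 2 behind

Reachable from b0f9e9e: {4d09e98, b0f9e9e, c3cb0e9, e94990d}.
Reachable from 84ea927: {4d09e98, 640f89a, 84ea927, b0f9e9e, c3cb0e9, e94990d}.
Only in b0f9e9e's history (ahead): {} — 0.
Only in 84ea927's history (behind): {640f89a, 84ea927} — 2.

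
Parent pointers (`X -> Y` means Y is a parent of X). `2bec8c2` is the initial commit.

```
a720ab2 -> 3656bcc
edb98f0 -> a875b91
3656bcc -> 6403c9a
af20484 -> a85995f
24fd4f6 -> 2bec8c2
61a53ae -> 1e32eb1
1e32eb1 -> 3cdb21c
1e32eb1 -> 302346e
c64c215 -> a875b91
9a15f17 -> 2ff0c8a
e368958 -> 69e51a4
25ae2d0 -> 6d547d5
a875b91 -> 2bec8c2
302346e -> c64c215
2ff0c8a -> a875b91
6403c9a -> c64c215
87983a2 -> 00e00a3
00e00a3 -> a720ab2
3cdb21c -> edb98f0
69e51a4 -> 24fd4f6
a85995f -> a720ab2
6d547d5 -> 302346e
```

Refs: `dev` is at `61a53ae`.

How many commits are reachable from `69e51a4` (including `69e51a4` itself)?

3

Walking parent pointers from 69e51a4: reachable set = {24fd4f6, 2bec8c2, 69e51a4}.
That is 3 commits.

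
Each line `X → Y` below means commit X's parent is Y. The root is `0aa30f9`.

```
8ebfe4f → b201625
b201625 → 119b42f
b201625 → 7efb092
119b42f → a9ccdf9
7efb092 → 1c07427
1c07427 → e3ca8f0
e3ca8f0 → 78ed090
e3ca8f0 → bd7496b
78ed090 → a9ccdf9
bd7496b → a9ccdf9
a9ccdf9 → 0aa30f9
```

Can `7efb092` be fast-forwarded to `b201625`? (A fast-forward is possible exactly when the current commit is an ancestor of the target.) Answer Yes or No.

A fast-forward from 7efb092 to b201625 is possible iff 7efb092 is an ancestor of b201625.
Ancestors of b201625: {0aa30f9, 119b42f, 1c07427, 78ed090, 7efb092, a9ccdf9, b201625, bd7496b, e3ca8f0}.
7efb092 is among them, so fast-forward is possible.

Yes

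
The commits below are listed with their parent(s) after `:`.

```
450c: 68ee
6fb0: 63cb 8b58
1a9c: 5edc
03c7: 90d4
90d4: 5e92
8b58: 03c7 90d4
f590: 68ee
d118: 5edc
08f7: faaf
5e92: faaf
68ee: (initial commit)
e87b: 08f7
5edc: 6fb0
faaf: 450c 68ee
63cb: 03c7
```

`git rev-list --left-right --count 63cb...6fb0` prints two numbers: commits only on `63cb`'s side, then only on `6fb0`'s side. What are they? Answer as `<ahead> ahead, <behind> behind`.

0 ahead, 2 behind

Reachable from 63cb: {03c7, 450c, 5e92, 63cb, 68ee, 90d4, faaf}.
Reachable from 6fb0: {03c7, 450c, 5e92, 63cb, 68ee, 6fb0, 8b58, 90d4, faaf}.
Only in 63cb's history (ahead): {} — 0.
Only in 6fb0's history (behind): {6fb0, 8b58} — 2.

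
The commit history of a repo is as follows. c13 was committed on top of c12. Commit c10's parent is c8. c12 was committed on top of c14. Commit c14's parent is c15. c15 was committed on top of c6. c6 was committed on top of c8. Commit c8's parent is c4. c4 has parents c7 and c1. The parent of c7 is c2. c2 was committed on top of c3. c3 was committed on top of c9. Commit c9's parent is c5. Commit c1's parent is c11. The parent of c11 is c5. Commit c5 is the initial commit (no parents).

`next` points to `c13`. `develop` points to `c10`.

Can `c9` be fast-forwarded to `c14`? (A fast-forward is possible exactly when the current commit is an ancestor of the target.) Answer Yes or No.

A fast-forward from c9 to c14 is possible iff c9 is an ancestor of c14.
Ancestors of c14: {c1, c11, c14, c15, c2, c3, c4, c5, c6, c7, c8, c9}.
c9 is among them, so fast-forward is possible.

Yes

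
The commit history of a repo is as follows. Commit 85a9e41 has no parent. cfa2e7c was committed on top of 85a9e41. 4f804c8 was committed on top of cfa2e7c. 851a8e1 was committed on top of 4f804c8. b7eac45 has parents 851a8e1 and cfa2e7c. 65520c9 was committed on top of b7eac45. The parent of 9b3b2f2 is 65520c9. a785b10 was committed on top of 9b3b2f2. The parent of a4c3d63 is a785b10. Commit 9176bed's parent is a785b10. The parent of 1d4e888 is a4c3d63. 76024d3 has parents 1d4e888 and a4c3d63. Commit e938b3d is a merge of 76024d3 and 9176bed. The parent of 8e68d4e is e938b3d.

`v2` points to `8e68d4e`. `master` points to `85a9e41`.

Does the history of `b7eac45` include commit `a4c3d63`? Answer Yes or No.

No

Ancestors of b7eac45: {4f804c8, 851a8e1, 85a9e41, b7eac45, cfa2e7c}.
a4c3d63 is not in that set, so it is not an ancestor of b7eac45.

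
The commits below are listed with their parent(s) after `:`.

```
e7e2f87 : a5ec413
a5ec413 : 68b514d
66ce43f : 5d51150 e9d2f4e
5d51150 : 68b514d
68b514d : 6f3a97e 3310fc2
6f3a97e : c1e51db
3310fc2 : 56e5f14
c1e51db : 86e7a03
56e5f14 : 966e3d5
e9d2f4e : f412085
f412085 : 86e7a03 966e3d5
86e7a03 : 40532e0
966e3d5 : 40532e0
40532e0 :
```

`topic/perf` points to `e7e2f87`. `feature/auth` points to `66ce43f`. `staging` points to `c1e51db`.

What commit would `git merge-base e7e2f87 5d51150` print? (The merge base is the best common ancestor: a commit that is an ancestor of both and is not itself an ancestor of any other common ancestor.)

Ancestors of e7e2f87: {3310fc2, 40532e0, 56e5f14, 68b514d, 6f3a97e, 86e7a03, 966e3d5, a5ec413, c1e51db, e7e2f87}.
Ancestors of 5d51150: {3310fc2, 40532e0, 56e5f14, 5d51150, 68b514d, 6f3a97e, 86e7a03, 966e3d5, c1e51db}.
Common ancestors: {3310fc2, 40532e0, 56e5f14, 68b514d, 6f3a97e, 86e7a03, 966e3d5, c1e51db}.
Among these, 68b514d is not an ancestor of any other common ancestor — it is the merge base.

68b514d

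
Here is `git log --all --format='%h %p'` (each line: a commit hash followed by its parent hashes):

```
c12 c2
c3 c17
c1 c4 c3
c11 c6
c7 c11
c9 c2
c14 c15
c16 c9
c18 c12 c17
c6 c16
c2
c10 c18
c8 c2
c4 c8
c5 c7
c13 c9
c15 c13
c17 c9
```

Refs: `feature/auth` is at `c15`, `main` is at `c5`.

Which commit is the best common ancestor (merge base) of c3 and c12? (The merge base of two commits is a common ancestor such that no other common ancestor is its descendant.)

c2

Ancestors of c3: {c17, c2, c3, c9}.
Ancestors of c12: {c12, c2}.
Common ancestors: {c2}.
The only common ancestor is c2, so it is the merge base.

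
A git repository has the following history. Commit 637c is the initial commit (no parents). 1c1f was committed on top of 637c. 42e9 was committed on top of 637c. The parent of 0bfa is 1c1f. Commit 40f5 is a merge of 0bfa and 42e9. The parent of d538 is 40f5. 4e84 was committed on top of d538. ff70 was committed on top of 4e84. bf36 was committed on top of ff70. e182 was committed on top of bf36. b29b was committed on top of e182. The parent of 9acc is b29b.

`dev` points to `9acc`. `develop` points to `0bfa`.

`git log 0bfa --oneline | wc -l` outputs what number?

3

Walking parent pointers from 0bfa: reachable set = {0bfa, 1c1f, 637c}.
That is 3 commits.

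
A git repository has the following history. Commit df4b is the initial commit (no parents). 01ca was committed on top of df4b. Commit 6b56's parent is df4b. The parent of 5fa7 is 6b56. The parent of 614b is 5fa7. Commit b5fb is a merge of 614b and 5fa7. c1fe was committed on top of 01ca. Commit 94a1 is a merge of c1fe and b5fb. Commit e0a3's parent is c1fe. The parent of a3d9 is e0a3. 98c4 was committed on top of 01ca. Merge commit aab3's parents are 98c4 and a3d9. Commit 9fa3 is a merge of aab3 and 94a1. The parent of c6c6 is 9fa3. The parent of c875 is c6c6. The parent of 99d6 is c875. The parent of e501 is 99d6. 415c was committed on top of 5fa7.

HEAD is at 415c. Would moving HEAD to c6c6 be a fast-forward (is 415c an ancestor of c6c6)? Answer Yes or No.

A fast-forward from 415c to c6c6 is possible iff 415c is an ancestor of c6c6.
Ancestors of c6c6: {01ca, 5fa7, 614b, 6b56, 94a1, 98c4, 9fa3, a3d9, aab3, b5fb, c1fe, c6c6, df4b, e0a3}.
415c is not among them, so fast-forward is not possible.

No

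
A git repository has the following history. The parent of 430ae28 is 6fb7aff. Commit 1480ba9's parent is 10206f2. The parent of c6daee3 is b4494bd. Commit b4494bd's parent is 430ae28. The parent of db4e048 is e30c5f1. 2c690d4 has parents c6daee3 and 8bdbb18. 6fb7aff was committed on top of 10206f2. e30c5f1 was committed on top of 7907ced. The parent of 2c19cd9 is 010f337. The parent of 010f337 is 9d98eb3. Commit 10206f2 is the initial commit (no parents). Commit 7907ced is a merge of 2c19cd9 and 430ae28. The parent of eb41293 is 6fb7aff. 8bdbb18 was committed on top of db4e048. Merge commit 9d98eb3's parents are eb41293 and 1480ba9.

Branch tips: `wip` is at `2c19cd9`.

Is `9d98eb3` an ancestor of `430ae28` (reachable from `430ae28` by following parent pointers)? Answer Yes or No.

Ancestors of 430ae28: {10206f2, 430ae28, 6fb7aff}.
9d98eb3 is not in that set, so it is not an ancestor of 430ae28.

No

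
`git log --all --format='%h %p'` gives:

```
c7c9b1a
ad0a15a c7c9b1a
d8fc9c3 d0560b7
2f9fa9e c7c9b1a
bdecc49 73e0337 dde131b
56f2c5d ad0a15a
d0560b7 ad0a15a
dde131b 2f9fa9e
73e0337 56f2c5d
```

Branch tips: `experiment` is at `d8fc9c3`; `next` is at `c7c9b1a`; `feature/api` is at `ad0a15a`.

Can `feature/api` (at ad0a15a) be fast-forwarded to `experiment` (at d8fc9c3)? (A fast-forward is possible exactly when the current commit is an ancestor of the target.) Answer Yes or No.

Yes

A fast-forward from ad0a15a to d8fc9c3 is possible iff ad0a15a is an ancestor of d8fc9c3.
Ancestors of d8fc9c3: {ad0a15a, c7c9b1a, d0560b7, d8fc9c3}.
ad0a15a is among them, so fast-forward is possible.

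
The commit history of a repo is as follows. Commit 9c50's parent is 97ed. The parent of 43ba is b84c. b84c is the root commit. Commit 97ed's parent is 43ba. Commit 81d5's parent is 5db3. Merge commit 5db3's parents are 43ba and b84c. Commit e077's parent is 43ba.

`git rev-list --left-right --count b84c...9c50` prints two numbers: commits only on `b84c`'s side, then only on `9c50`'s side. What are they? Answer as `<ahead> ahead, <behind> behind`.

0 ahead, 3 behind

Reachable from b84c: {b84c}.
Reachable from 9c50: {43ba, 97ed, 9c50, b84c}.
Only in b84c's history (ahead): {} — 0.
Only in 9c50's history (behind): {43ba, 97ed, 9c50} — 3.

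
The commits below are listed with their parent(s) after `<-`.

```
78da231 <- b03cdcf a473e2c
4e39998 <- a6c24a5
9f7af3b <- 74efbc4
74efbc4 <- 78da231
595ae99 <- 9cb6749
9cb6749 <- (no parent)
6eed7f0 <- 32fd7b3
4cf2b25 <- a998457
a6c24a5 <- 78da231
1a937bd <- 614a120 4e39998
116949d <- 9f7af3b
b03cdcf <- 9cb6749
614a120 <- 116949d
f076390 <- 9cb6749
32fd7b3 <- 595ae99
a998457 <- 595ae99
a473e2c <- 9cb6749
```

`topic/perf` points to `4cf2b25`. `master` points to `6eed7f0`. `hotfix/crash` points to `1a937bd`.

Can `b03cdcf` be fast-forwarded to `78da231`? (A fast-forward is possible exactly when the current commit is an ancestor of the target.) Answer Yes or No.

Yes

A fast-forward from b03cdcf to 78da231 is possible iff b03cdcf is an ancestor of 78da231.
Ancestors of 78da231: {78da231, 9cb6749, a473e2c, b03cdcf}.
b03cdcf is among them, so fast-forward is possible.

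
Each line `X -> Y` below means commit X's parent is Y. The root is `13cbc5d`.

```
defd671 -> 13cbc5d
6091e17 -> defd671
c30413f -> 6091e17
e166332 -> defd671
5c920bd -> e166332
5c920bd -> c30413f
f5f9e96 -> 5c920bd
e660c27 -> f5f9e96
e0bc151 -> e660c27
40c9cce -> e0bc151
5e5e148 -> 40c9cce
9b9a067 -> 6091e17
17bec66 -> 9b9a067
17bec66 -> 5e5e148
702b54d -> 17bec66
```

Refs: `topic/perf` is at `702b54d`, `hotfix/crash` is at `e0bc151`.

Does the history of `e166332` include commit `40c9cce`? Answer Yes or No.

No

Ancestors of e166332: {13cbc5d, defd671, e166332}.
40c9cce is not in that set, so it is not an ancestor of e166332.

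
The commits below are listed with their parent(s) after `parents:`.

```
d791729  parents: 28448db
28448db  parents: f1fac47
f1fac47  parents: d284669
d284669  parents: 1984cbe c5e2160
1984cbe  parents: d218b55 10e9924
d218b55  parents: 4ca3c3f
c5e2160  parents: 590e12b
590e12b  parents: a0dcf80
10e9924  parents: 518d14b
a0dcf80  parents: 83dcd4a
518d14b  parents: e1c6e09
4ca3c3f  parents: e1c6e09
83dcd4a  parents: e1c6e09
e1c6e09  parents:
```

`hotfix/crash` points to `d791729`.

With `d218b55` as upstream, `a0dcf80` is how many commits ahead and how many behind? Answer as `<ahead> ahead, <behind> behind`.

Reachable from a0dcf80: {83dcd4a, a0dcf80, e1c6e09}.
Reachable from d218b55: {4ca3c3f, d218b55, e1c6e09}.
Only in a0dcf80's history (ahead): {83dcd4a, a0dcf80} — 2.
Only in d218b55's history (behind): {4ca3c3f, d218b55} — 2.

2 ahead, 2 behind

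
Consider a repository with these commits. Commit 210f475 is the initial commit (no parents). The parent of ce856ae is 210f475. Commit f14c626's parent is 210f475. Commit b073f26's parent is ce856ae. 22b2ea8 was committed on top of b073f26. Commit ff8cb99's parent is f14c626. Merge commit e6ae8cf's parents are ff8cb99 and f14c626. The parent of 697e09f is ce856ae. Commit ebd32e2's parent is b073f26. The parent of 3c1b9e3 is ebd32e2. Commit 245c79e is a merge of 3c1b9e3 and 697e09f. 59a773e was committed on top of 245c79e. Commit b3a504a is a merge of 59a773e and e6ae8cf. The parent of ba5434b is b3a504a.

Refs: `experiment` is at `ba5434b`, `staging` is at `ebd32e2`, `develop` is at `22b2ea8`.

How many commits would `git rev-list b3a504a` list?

12

Walking parent pointers from b3a504a: reachable set = {210f475, 245c79e, 3c1b9e3, 59a773e, 697e09f, b073f26, b3a504a, ce856ae, e6ae8cf, ebd32e2, f14c626, ff8cb99}.
That is 12 commits.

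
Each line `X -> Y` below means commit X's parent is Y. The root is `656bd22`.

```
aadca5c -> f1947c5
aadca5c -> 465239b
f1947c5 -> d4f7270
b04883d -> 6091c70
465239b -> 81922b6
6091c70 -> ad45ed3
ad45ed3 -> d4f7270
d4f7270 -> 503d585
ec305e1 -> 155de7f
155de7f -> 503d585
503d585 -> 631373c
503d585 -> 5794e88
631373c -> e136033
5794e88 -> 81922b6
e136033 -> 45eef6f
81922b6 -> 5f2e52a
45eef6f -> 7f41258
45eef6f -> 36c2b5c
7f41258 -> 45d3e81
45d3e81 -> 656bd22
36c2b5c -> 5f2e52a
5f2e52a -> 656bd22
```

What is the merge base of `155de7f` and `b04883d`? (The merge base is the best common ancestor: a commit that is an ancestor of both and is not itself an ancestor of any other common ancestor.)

503d585

Ancestors of 155de7f: {155de7f, 36c2b5c, 45d3e81, 45eef6f, 503d585, 5794e88, 5f2e52a, 631373c, 656bd22, 7f41258, 81922b6, e136033}.
Ancestors of b04883d: {36c2b5c, 45d3e81, 45eef6f, 503d585, 5794e88, 5f2e52a, 6091c70, 631373c, 656bd22, 7f41258, 81922b6, ad45ed3, b04883d, d4f7270, e136033}.
Common ancestors: {36c2b5c, 45d3e81, 45eef6f, 503d585, 5794e88, 5f2e52a, 631373c, 656bd22, 7f41258, 81922b6, e136033}.
Among these, 503d585 is not an ancestor of any other common ancestor — it is the merge base.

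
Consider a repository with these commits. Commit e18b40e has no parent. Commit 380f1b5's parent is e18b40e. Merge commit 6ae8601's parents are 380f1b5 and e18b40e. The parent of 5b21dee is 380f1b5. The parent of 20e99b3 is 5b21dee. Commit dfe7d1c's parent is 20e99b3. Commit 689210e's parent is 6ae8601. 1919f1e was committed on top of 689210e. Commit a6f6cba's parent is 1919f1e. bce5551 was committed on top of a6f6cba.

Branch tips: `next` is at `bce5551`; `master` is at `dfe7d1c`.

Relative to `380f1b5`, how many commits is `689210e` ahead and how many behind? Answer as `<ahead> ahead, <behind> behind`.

Reachable from 689210e: {380f1b5, 689210e, 6ae8601, e18b40e}.
Reachable from 380f1b5: {380f1b5, e18b40e}.
Only in 689210e's history (ahead): {689210e, 6ae8601} — 2.
Only in 380f1b5's history (behind): {} — 0.

2 ahead, 0 behind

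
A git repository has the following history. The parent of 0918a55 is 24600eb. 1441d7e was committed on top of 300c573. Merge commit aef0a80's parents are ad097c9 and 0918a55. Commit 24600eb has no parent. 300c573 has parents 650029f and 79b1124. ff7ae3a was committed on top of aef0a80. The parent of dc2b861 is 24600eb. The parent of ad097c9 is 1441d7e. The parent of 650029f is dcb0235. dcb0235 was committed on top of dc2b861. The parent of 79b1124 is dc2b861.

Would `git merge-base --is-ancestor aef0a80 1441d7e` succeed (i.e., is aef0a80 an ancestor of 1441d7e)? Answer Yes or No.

Ancestors of 1441d7e: {1441d7e, 24600eb, 300c573, 650029f, 79b1124, dc2b861, dcb0235}.
aef0a80 is not in that set, so it is not an ancestor of 1441d7e.

No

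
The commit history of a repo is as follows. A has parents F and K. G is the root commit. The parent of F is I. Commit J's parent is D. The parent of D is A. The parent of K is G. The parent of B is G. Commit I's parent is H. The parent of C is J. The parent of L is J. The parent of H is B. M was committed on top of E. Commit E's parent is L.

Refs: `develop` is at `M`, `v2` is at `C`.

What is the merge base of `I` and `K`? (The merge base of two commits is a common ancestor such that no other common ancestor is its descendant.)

G

Ancestors of I: {B, G, H, I}.
Ancestors of K: {G, K}.
Common ancestors: {G}.
The only common ancestor is G, so it is the merge base.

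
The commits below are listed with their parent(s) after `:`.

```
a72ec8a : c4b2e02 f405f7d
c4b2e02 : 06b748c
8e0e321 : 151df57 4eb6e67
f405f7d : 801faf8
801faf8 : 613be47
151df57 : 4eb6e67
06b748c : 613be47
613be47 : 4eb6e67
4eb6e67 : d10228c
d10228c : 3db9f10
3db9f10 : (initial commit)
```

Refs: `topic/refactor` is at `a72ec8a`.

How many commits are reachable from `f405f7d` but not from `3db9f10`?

5

Reachable from f405f7d: {3db9f10, 4eb6e67, 613be47, 801faf8, d10228c, f405f7d}.
Reachable from 3db9f10: {3db9f10}.
In f405f7d's history but not 3db9f10's: {4eb6e67, 613be47, 801faf8, d10228c, f405f7d} — 5 commits.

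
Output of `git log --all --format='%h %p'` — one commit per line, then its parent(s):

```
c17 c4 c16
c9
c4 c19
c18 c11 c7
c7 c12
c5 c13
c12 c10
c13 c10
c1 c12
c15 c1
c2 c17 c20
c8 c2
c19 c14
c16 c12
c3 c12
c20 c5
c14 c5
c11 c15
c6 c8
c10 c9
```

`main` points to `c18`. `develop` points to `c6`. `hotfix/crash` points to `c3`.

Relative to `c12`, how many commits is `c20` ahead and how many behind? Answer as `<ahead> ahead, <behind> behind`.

3 ahead, 1 behind

Reachable from c20: {c10, c13, c20, c5, c9}.
Reachable from c12: {c10, c12, c9}.
Only in c20's history (ahead): {c13, c20, c5} — 3.
Only in c12's history (behind): {c12} — 1.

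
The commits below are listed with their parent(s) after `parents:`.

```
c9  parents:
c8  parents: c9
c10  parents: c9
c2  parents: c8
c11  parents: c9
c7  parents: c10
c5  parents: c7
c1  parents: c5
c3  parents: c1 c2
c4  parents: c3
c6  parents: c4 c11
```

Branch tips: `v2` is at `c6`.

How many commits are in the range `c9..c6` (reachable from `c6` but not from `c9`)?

10

Reachable from c6: {c1, c10, c11, c2, c3, c4, c5, c6, c7, c8, c9}.
Reachable from c9: {c9}.
In c6's history but not c9's: {c1, c10, c11, c2, c3, c4, c5, c6, c7, c8} — 10 commits.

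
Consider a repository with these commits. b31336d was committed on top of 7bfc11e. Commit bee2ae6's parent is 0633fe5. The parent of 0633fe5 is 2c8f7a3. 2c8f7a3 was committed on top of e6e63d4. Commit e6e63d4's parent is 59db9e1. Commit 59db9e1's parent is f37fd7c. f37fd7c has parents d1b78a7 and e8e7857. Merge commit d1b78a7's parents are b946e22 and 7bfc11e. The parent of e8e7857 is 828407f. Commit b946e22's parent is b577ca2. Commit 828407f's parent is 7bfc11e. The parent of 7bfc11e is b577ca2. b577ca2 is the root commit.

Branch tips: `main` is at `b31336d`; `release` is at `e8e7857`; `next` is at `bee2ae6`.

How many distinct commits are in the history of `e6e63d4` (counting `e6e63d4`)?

9

Walking parent pointers from e6e63d4: reachable set = {59db9e1, 7bfc11e, 828407f, b577ca2, b946e22, d1b78a7, e6e63d4, e8e7857, f37fd7c}.
That is 9 commits.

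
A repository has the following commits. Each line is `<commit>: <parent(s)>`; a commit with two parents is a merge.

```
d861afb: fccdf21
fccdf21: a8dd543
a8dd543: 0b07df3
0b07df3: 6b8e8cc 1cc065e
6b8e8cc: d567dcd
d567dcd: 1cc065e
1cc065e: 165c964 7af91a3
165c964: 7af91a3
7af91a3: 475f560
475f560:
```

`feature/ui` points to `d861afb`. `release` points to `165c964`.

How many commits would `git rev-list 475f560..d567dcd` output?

Reachable from d567dcd: {165c964, 1cc065e, 475f560, 7af91a3, d567dcd}.
Reachable from 475f560: {475f560}.
In d567dcd's history but not 475f560's: {165c964, 1cc065e, 7af91a3, d567dcd} — 4 commits.

4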